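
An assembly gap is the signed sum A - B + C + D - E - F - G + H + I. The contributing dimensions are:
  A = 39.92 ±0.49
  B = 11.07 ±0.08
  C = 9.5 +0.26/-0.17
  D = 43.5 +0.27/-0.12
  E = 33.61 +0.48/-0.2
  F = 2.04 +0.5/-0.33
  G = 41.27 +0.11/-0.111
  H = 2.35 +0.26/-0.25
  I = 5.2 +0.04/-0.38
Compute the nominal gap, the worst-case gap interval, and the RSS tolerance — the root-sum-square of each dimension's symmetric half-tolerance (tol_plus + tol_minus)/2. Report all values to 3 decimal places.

nominal=12.480 wc=[9.900,14.521] rss=0.860

Stack each dimension's contribution:
  +A: nom +39.920 → Σnom=39.920; wc +0.490/-0.490 → slack +0.490/-0.490; half-tol=0.490, Σhalf²=0.240100
  -B: nom -11.070 → Σnom=28.850; wc +0.080/-0.080 → slack +0.570/-0.570; half-tol=0.080, Σhalf²=0.246500
  +C: nom +9.500 → Σnom=38.350; wc +0.260/-0.170 → slack +0.830/-0.740; half-tol=0.215, Σhalf²=0.292725
  +D: nom +43.500 → Σnom=81.850; wc +0.270/-0.120 → slack +1.100/-0.860; half-tol=0.195, Σhalf²=0.330750
  -E: nom -33.610 → Σnom=48.240; wc +0.200/-0.480 → slack +1.300/-1.340; half-tol=0.340, Σhalf²=0.446350
  -F: nom -2.040 → Σnom=46.200; wc +0.330/-0.500 → slack +1.630/-1.840; half-tol=0.415, Σhalf²=0.618575
  -G: nom -41.270 → Σnom=4.930; wc +0.111/-0.110 → slack +1.741/-1.950; half-tol=0.111, Σhalf²=0.630785
  +H: nom +2.350 → Σnom=7.280; wc +0.260/-0.250 → slack +2.001/-2.200; half-tol=0.255, Σhalf²=0.695810
  +I: nom +5.200 → Σnom=12.480; wc +0.040/-0.380 → slack +2.041/-2.580; half-tol=0.210, Σhalf²=0.739910
Nominal = 12.480. Worst-case = [12.480 - 2.580, 12.480 + 2.041] = [9.900, 14.521]. RSS = √0.739910 = 0.860.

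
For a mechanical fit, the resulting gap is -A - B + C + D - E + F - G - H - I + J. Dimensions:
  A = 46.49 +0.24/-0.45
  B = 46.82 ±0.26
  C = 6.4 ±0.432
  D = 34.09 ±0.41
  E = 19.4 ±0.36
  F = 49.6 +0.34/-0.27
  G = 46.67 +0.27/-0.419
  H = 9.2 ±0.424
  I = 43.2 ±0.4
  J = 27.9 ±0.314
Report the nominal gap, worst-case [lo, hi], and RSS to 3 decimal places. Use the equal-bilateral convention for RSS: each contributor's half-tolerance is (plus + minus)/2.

Stack each dimension's contribution:
  -A: nom -46.490 → Σnom=-46.490; wc +0.450/-0.240 → slack +0.450/-0.240; half-tol=0.345, Σhalf²=0.119025
  -B: nom -46.820 → Σnom=-93.310; wc +0.260/-0.260 → slack +0.710/-0.500; half-tol=0.260, Σhalf²=0.186625
  +C: nom +6.400 → Σnom=-86.910; wc +0.432/-0.432 → slack +1.142/-0.932; half-tol=0.432, Σhalf²=0.373249
  +D: nom +34.090 → Σnom=-52.820; wc +0.410/-0.410 → slack +1.552/-1.342; half-tol=0.410, Σhalf²=0.541349
  -E: nom -19.400 → Σnom=-72.220; wc +0.360/-0.360 → slack +1.912/-1.702; half-tol=0.360, Σhalf²=0.670949
  +F: nom +49.600 → Σnom=-22.620; wc +0.340/-0.270 → slack +2.252/-1.972; half-tol=0.305, Σhalf²=0.763974
  -G: nom -46.670 → Σnom=-69.290; wc +0.419/-0.270 → slack +2.671/-2.242; half-tol=0.345, Σhalf²=0.882654
  -H: nom -9.200 → Σnom=-78.490; wc +0.424/-0.424 → slack +3.095/-2.666; half-tol=0.424, Σhalf²=1.062430
  -I: nom -43.200 → Σnom=-121.690; wc +0.400/-0.400 → slack +3.495/-3.066; half-tol=0.400, Σhalf²=1.222430
  +J: nom +27.900 → Σnom=-93.790; wc +0.314/-0.314 → slack +3.809/-3.380; half-tol=0.314, Σhalf²=1.321026
Nominal = -93.790. Worst-case = [-93.790 - 3.380, -93.790 + 3.809] = [-97.170, -89.981]. RSS = √1.321026 = 1.149.

nominal=-93.790 wc=[-97.170,-89.981] rss=1.149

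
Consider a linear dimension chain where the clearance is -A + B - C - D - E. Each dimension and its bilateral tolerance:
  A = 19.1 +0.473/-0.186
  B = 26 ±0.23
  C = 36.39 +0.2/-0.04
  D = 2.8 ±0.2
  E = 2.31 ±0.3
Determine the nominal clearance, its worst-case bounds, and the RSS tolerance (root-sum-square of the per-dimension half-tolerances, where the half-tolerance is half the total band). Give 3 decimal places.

Stack each dimension's contribution:
  -A: nom -19.100 → Σnom=-19.100; wc +0.186/-0.473 → slack +0.186/-0.473; half-tol=0.330, Σhalf²=0.108570
  +B: nom +26.000 → Σnom=6.900; wc +0.230/-0.230 → slack +0.416/-0.703; half-tol=0.230, Σhalf²=0.161470
  -C: nom -36.390 → Σnom=-29.490; wc +0.040/-0.200 → slack +0.456/-0.903; half-tol=0.120, Σhalf²=0.175870
  -D: nom -2.800 → Σnom=-32.290; wc +0.200/-0.200 → slack +0.656/-1.103; half-tol=0.200, Σhalf²=0.215870
  -E: nom -2.310 → Σnom=-34.600; wc +0.300/-0.300 → slack +0.956/-1.403; half-tol=0.300, Σhalf²=0.305870
Nominal = -34.600. Worst-case = [-34.600 - 1.403, -34.600 + 0.956] = [-36.003, -33.644]. RSS = √0.305870 = 0.553.

nominal=-34.600 wc=[-36.003,-33.644] rss=0.553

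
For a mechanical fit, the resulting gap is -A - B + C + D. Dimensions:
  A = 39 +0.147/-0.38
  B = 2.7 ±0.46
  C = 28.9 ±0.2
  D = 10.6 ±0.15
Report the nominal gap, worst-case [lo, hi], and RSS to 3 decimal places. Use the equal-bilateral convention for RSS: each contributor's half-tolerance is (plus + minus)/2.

Stack each dimension's contribution:
  -A: nom -39.000 → Σnom=-39.000; wc +0.380/-0.147 → slack +0.380/-0.147; half-tol=0.264, Σhalf²=0.069432
  -B: nom -2.700 → Σnom=-41.700; wc +0.460/-0.460 → slack +0.840/-0.607; half-tol=0.460, Σhalf²=0.281032
  +C: nom +28.900 → Σnom=-12.800; wc +0.200/-0.200 → slack +1.040/-0.807; half-tol=0.200, Σhalf²=0.321032
  +D: nom +10.600 → Σnom=-2.200; wc +0.150/-0.150 → slack +1.190/-0.957; half-tol=0.150, Σhalf²=0.343532
Nominal = -2.200. Worst-case = [-2.200 - 0.957, -2.200 + 1.190] = [-3.157, -1.010]. RSS = √0.343532 = 0.586.

nominal=-2.200 wc=[-3.157,-1.010] rss=0.586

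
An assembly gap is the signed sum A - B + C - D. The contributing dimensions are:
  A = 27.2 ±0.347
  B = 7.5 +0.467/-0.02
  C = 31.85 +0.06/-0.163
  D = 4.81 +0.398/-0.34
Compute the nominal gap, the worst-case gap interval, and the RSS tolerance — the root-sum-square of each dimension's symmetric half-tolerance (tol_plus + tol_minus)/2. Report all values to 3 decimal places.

Stack each dimension's contribution:
  +A: nom +27.200 → Σnom=27.200; wc +0.347/-0.347 → slack +0.347/-0.347; half-tol=0.347, Σhalf²=0.120409
  -B: nom -7.500 → Σnom=19.700; wc +0.020/-0.467 → slack +0.367/-0.814; half-tol=0.244, Σhalf²=0.179701
  +C: nom +31.850 → Σnom=51.550; wc +0.060/-0.163 → slack +0.427/-0.977; half-tol=0.112, Σhalf²=0.192134
  -D: nom -4.810 → Σnom=46.740; wc +0.340/-0.398 → slack +0.767/-1.375; half-tol=0.369, Σhalf²=0.328295
Nominal = 46.740. Worst-case = [46.740 - 1.375, 46.740 + 0.767] = [45.365, 47.507]. RSS = √0.328295 = 0.573.

nominal=46.740 wc=[45.365,47.507] rss=0.573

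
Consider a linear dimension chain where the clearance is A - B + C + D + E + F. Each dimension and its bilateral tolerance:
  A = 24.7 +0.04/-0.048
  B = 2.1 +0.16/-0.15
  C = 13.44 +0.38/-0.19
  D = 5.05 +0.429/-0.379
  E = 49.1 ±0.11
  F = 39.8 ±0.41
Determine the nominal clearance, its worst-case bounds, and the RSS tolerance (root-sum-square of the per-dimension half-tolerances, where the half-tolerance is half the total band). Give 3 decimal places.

nominal=129.990 wc=[128.693,131.509] rss=0.671

Stack each dimension's contribution:
  +A: nom +24.700 → Σnom=24.700; wc +0.040/-0.048 → slack +0.040/-0.048; half-tol=0.044, Σhalf²=0.001936
  -B: nom -2.100 → Σnom=22.600; wc +0.150/-0.160 → slack +0.190/-0.208; half-tol=0.155, Σhalf²=0.025961
  +C: nom +13.440 → Σnom=36.040; wc +0.380/-0.190 → slack +0.570/-0.398; half-tol=0.285, Σhalf²=0.107186
  +D: nom +5.050 → Σnom=41.090; wc +0.429/-0.379 → slack +0.999/-0.777; half-tol=0.404, Σhalf²=0.270402
  +E: nom +49.100 → Σnom=90.190; wc +0.110/-0.110 → slack +1.109/-0.887; half-tol=0.110, Σhalf²=0.282502
  +F: nom +39.800 → Σnom=129.990; wc +0.410/-0.410 → slack +1.519/-1.297; half-tol=0.410, Σhalf²=0.450602
Nominal = 129.990. Worst-case = [129.990 - 1.297, 129.990 + 1.519] = [128.693, 131.509]. RSS = √0.450602 = 0.671.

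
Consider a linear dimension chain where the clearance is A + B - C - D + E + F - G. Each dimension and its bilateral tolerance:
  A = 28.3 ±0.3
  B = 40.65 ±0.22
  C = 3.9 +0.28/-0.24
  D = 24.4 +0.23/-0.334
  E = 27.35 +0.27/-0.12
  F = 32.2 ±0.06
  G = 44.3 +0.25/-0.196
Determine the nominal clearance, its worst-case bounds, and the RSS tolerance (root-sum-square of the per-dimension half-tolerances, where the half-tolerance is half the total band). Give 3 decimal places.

nominal=55.900 wc=[54.440,57.520] rss=0.614

Stack each dimension's contribution:
  +A: nom +28.300 → Σnom=28.300; wc +0.300/-0.300 → slack +0.300/-0.300; half-tol=0.300, Σhalf²=0.090000
  +B: nom +40.650 → Σnom=68.950; wc +0.220/-0.220 → slack +0.520/-0.520; half-tol=0.220, Σhalf²=0.138400
  -C: nom -3.900 → Σnom=65.050; wc +0.240/-0.280 → slack +0.760/-0.800; half-tol=0.260, Σhalf²=0.206000
  -D: nom -24.400 → Σnom=40.650; wc +0.334/-0.230 → slack +1.094/-1.030; half-tol=0.282, Σhalf²=0.285524
  +E: nom +27.350 → Σnom=68.000; wc +0.270/-0.120 → slack +1.364/-1.150; half-tol=0.195, Σhalf²=0.323549
  +F: nom +32.200 → Σnom=100.200; wc +0.060/-0.060 → slack +1.424/-1.210; half-tol=0.060, Σhalf²=0.327149
  -G: nom -44.300 → Σnom=55.900; wc +0.196/-0.250 → slack +1.620/-1.460; half-tol=0.223, Σhalf²=0.376878
Nominal = 55.900. Worst-case = [55.900 - 1.460, 55.900 + 1.620] = [54.440, 57.520]. RSS = √0.376878 = 0.614.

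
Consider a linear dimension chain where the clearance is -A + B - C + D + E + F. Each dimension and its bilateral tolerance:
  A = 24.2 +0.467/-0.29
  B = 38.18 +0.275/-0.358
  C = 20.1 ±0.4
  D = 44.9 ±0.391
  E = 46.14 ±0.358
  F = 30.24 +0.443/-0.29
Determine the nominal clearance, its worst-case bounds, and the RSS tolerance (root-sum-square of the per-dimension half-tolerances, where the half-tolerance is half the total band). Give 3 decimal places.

nominal=115.160 wc=[112.896,117.317] rss=0.905

Stack each dimension's contribution:
  -A: nom -24.200 → Σnom=-24.200; wc +0.290/-0.467 → slack +0.290/-0.467; half-tol=0.379, Σhalf²=0.143262
  +B: nom +38.180 → Σnom=13.980; wc +0.275/-0.358 → slack +0.565/-0.825; half-tol=0.317, Σhalf²=0.243434
  -C: nom -20.100 → Σnom=-6.120; wc +0.400/-0.400 → slack +0.965/-1.225; half-tol=0.400, Σhalf²=0.403435
  +D: nom +44.900 → Σnom=38.780; wc +0.391/-0.391 → slack +1.356/-1.616; half-tol=0.391, Σhalf²=0.556316
  +E: nom +46.140 → Σnom=84.920; wc +0.358/-0.358 → slack +1.714/-1.974; half-tol=0.358, Σhalf²=0.684480
  +F: nom +30.240 → Σnom=115.160; wc +0.443/-0.290 → slack +2.157/-2.264; half-tol=0.366, Σhalf²=0.818802
Nominal = 115.160. Worst-case = [115.160 - 2.264, 115.160 + 2.157] = [112.896, 117.317]. RSS = √0.818802 = 0.905.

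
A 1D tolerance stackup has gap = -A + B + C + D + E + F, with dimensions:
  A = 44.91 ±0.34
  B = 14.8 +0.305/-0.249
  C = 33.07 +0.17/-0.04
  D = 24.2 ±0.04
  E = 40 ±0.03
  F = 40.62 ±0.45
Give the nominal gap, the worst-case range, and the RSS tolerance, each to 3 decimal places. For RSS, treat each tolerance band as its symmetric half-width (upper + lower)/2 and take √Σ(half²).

Stack each dimension's contribution:
  -A: nom -44.910 → Σnom=-44.910; wc +0.340/-0.340 → slack +0.340/-0.340; half-tol=0.340, Σhalf²=0.115600
  +B: nom +14.800 → Σnom=-30.110; wc +0.305/-0.249 → slack +0.645/-0.589; half-tol=0.277, Σhalf²=0.192329
  +C: nom +33.070 → Σnom=2.960; wc +0.170/-0.040 → slack +0.815/-0.629; half-tol=0.105, Σhalf²=0.203354
  +D: nom +24.200 → Σnom=27.160; wc +0.040/-0.040 → slack +0.855/-0.669; half-tol=0.040, Σhalf²=0.204954
  +E: nom +40.000 → Σnom=67.160; wc +0.030/-0.030 → slack +0.885/-0.699; half-tol=0.030, Σhalf²=0.205854
  +F: nom +40.620 → Σnom=107.780; wc +0.450/-0.450 → slack +1.335/-1.149; half-tol=0.450, Σhalf²=0.408354
Nominal = 107.780. Worst-case = [107.780 - 1.149, 107.780 + 1.335] = [106.631, 109.115]. RSS = √0.408354 = 0.639.

nominal=107.780 wc=[106.631,109.115] rss=0.639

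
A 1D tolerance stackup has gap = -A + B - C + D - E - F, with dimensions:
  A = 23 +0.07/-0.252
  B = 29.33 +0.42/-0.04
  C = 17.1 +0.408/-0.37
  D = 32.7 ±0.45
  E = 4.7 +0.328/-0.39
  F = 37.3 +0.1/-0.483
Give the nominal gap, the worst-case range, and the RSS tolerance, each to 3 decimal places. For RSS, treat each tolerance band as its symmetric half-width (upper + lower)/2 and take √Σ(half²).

Stack each dimension's contribution:
  -A: nom -23.000 → Σnom=-23.000; wc +0.252/-0.070 → slack +0.252/-0.070; half-tol=0.161, Σhalf²=0.025921
  +B: nom +29.330 → Σnom=6.330; wc +0.420/-0.040 → slack +0.672/-0.110; half-tol=0.230, Σhalf²=0.078821
  -C: nom -17.100 → Σnom=-10.770; wc +0.370/-0.408 → slack +1.042/-0.518; half-tol=0.389, Σhalf²=0.230142
  +D: nom +32.700 → Σnom=21.930; wc +0.450/-0.450 → slack +1.492/-0.968; half-tol=0.450, Σhalf²=0.432642
  -E: nom -4.700 → Σnom=17.230; wc +0.390/-0.328 → slack +1.882/-1.296; half-tol=0.359, Σhalf²=0.561523
  -F: nom -37.300 → Σnom=-20.070; wc +0.483/-0.100 → slack +2.365/-1.396; half-tol=0.291, Σhalf²=0.646495
Nominal = -20.070. Worst-case = [-20.070 - 1.396, -20.070 + 2.365] = [-21.466, -17.705]. RSS = √0.646495 = 0.804.

nominal=-20.070 wc=[-21.466,-17.705] rss=0.804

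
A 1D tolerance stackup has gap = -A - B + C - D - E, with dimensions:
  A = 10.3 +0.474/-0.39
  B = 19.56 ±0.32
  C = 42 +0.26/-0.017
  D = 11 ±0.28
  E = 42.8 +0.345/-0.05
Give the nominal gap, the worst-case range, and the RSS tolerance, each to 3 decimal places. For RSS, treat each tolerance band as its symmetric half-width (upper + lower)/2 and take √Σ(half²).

Stack each dimension's contribution:
  -A: nom -10.300 → Σnom=-10.300; wc +0.390/-0.474 → slack +0.390/-0.474; half-tol=0.432, Σhalf²=0.186624
  -B: nom -19.560 → Σnom=-29.860; wc +0.320/-0.320 → slack +0.710/-0.794; half-tol=0.320, Σhalf²=0.289024
  +C: nom +42.000 → Σnom=12.140; wc +0.260/-0.017 → slack +0.970/-0.811; half-tol=0.139, Σhalf²=0.308206
  -D: nom -11.000 → Σnom=1.140; wc +0.280/-0.280 → slack +1.250/-1.091; half-tol=0.280, Σhalf²=0.386606
  -E: nom -42.800 → Σnom=-41.660; wc +0.050/-0.345 → slack +1.300/-1.436; half-tol=0.197, Σhalf²=0.425613
Nominal = -41.660. Worst-case = [-41.660 - 1.436, -41.660 + 1.300] = [-43.096, -40.360]. RSS = √0.425613 = 0.652.

nominal=-41.660 wc=[-43.096,-40.360] rss=0.652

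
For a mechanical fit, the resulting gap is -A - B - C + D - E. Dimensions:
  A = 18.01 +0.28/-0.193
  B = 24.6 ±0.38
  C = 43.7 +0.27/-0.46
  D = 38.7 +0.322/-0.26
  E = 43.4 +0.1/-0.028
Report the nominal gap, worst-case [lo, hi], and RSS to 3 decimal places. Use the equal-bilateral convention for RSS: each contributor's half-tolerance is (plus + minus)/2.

Stack each dimension's contribution:
  -A: nom -18.010 → Σnom=-18.010; wc +0.193/-0.280 → slack +0.193/-0.280; half-tol=0.237, Σhalf²=0.055932
  -B: nom -24.600 → Σnom=-42.610; wc +0.380/-0.380 → slack +0.573/-0.660; half-tol=0.380, Σhalf²=0.200332
  -C: nom -43.700 → Σnom=-86.310; wc +0.460/-0.270 → slack +1.033/-0.930; half-tol=0.365, Σhalf²=0.333557
  +D: nom +38.700 → Σnom=-47.610; wc +0.322/-0.260 → slack +1.355/-1.190; half-tol=0.291, Σhalf²=0.418238
  -E: nom -43.400 → Σnom=-91.010; wc +0.028/-0.100 → slack +1.383/-1.290; half-tol=0.064, Σhalf²=0.422334
Nominal = -91.010. Worst-case = [-91.010 - 1.290, -91.010 + 1.383] = [-92.300, -89.627]. RSS = √0.422334 = 0.650.

nominal=-91.010 wc=[-92.300,-89.627] rss=0.650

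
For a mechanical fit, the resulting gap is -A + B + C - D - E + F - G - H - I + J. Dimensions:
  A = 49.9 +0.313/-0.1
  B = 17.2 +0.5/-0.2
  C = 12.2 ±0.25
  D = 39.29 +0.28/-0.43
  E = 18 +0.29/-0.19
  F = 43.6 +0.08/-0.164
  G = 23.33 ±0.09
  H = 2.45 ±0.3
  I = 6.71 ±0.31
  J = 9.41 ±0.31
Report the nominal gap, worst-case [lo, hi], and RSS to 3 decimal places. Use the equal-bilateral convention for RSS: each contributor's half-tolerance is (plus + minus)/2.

nominal=-57.270 wc=[-59.777,-54.710] rss=0.846

Stack each dimension's contribution:
  -A: nom -49.900 → Σnom=-49.900; wc +0.100/-0.313 → slack +0.100/-0.313; half-tol=0.207, Σhalf²=0.042642
  +B: nom +17.200 → Σnom=-32.700; wc +0.500/-0.200 → slack +0.600/-0.513; half-tol=0.350, Σhalf²=0.165142
  +C: nom +12.200 → Σnom=-20.500; wc +0.250/-0.250 → slack +0.850/-0.763; half-tol=0.250, Σhalf²=0.227642
  -D: nom -39.290 → Σnom=-59.790; wc +0.430/-0.280 → slack +1.280/-1.043; half-tol=0.355, Σhalf²=0.353667
  -E: nom -18.000 → Σnom=-77.790; wc +0.190/-0.290 → slack +1.470/-1.333; half-tol=0.240, Σhalf²=0.411267
  +F: nom +43.600 → Σnom=-34.190; wc +0.080/-0.164 → slack +1.550/-1.497; half-tol=0.122, Σhalf²=0.426151
  -G: nom -23.330 → Σnom=-57.520; wc +0.090/-0.090 → slack +1.640/-1.587; half-tol=0.090, Σhalf²=0.434251
  -H: nom -2.450 → Σnom=-59.970; wc +0.300/-0.300 → slack +1.940/-1.887; half-tol=0.300, Σhalf²=0.524251
  -I: nom -6.710 → Σnom=-66.680; wc +0.310/-0.310 → slack +2.250/-2.197; half-tol=0.310, Σhalf²=0.620351
  +J: nom +9.410 → Σnom=-57.270; wc +0.310/-0.310 → slack +2.560/-2.507; half-tol=0.310, Σhalf²=0.716451
Nominal = -57.270. Worst-case = [-57.270 - 2.507, -57.270 + 2.560] = [-59.777, -54.710]. RSS = √0.716451 = 0.846.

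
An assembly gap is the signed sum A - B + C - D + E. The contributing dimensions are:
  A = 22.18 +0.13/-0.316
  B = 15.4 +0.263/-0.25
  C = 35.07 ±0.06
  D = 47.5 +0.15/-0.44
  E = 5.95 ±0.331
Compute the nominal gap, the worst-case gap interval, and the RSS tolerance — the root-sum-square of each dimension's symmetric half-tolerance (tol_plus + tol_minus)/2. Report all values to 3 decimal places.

nominal=0.300 wc=[-0.820,1.511] rss=0.562

Stack each dimension's contribution:
  +A: nom +22.180 → Σnom=22.180; wc +0.130/-0.316 → slack +0.130/-0.316; half-tol=0.223, Σhalf²=0.049729
  -B: nom -15.400 → Σnom=6.780; wc +0.250/-0.263 → slack +0.380/-0.579; half-tol=0.257, Σhalf²=0.115521
  +C: nom +35.070 → Σnom=41.850; wc +0.060/-0.060 → slack +0.440/-0.639; half-tol=0.060, Σhalf²=0.119121
  -D: nom -47.500 → Σnom=-5.650; wc +0.440/-0.150 → slack +0.880/-0.789; half-tol=0.295, Σhalf²=0.206146
  +E: nom +5.950 → Σnom=0.300; wc +0.331/-0.331 → slack +1.211/-1.120; half-tol=0.331, Σhalf²=0.315707
Nominal = 0.300. Worst-case = [0.300 - 1.120, 0.300 + 1.211] = [-0.820, 1.511]. RSS = √0.315707 = 0.562.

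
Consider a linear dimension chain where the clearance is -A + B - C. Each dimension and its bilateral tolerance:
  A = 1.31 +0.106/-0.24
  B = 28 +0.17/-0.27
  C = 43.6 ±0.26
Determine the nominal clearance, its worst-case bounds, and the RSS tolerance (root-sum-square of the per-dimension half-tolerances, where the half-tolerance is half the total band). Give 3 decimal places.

Stack each dimension's contribution:
  -A: nom -1.310 → Σnom=-1.310; wc +0.240/-0.106 → slack +0.240/-0.106; half-tol=0.173, Σhalf²=0.029929
  +B: nom +28.000 → Σnom=26.690; wc +0.170/-0.270 → slack +0.410/-0.376; half-tol=0.220, Σhalf²=0.078329
  -C: nom -43.600 → Σnom=-16.910; wc +0.260/-0.260 → slack +0.670/-0.636; half-tol=0.260, Σhalf²=0.145929
Nominal = -16.910. Worst-case = [-16.910 - 0.636, -16.910 + 0.670] = [-17.546, -16.240]. RSS = √0.145929 = 0.382.

nominal=-16.910 wc=[-17.546,-16.240] rss=0.382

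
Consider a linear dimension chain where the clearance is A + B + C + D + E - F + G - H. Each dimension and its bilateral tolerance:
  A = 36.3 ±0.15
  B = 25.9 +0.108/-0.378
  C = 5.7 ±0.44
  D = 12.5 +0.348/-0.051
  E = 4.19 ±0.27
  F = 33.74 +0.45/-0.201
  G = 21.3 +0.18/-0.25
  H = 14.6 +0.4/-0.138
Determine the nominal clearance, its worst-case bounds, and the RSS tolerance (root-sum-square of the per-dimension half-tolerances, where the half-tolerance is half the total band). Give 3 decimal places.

Stack each dimension's contribution:
  +A: nom +36.300 → Σnom=36.300; wc +0.150/-0.150 → slack +0.150/-0.150; half-tol=0.150, Σhalf²=0.022500
  +B: nom +25.900 → Σnom=62.200; wc +0.108/-0.378 → slack +0.258/-0.528; half-tol=0.243, Σhalf²=0.081549
  +C: nom +5.700 → Σnom=67.900; wc +0.440/-0.440 → slack +0.698/-0.968; half-tol=0.440, Σhalf²=0.275149
  +D: nom +12.500 → Σnom=80.400; wc +0.348/-0.051 → slack +1.046/-1.019; half-tol=0.199, Σhalf²=0.314949
  +E: nom +4.190 → Σnom=84.590; wc +0.270/-0.270 → slack +1.316/-1.289; half-tol=0.270, Σhalf²=0.387849
  -F: nom -33.740 → Σnom=50.850; wc +0.201/-0.450 → slack +1.517/-1.739; half-tol=0.326, Σhalf²=0.493800
  +G: nom +21.300 → Σnom=72.150; wc +0.180/-0.250 → slack +1.697/-1.989; half-tol=0.215, Σhalf²=0.540025
  -H: nom -14.600 → Σnom=57.550; wc +0.138/-0.400 → slack +1.835/-2.389; half-tol=0.269, Σhalf²=0.612386
Nominal = 57.550. Worst-case = [57.550 - 2.389, 57.550 + 1.835] = [55.161, 59.385]. RSS = √0.612386 = 0.783.

nominal=57.550 wc=[55.161,59.385] rss=0.783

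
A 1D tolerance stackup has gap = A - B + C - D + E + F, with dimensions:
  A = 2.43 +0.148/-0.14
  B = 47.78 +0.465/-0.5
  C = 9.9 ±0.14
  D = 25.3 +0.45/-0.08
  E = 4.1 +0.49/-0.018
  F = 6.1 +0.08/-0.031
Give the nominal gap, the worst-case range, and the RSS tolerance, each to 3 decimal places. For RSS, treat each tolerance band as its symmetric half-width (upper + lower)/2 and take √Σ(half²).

Stack each dimension's contribution:
  +A: nom +2.430 → Σnom=2.430; wc +0.148/-0.140 → slack +0.148/-0.140; half-tol=0.144, Σhalf²=0.020736
  -B: nom -47.780 → Σnom=-45.350; wc +0.500/-0.465 → slack +0.648/-0.605; half-tol=0.483, Σhalf²=0.253542
  +C: nom +9.900 → Σnom=-35.450; wc +0.140/-0.140 → slack +0.788/-0.745; half-tol=0.140, Σhalf²=0.273142
  -D: nom -25.300 → Σnom=-60.750; wc +0.080/-0.450 → slack +0.868/-1.195; half-tol=0.265, Σhalf²=0.343367
  +E: nom +4.100 → Σnom=-56.650; wc +0.490/-0.018 → slack +1.358/-1.213; half-tol=0.254, Σhalf²=0.407883
  +F: nom +6.100 → Σnom=-50.550; wc +0.080/-0.031 → slack +1.438/-1.244; half-tol=0.056, Σhalf²=0.410964
Nominal = -50.550. Worst-case = [-50.550 - 1.244, -50.550 + 1.438] = [-51.794, -49.112]. RSS = √0.410964 = 0.641.

nominal=-50.550 wc=[-51.794,-49.112] rss=0.641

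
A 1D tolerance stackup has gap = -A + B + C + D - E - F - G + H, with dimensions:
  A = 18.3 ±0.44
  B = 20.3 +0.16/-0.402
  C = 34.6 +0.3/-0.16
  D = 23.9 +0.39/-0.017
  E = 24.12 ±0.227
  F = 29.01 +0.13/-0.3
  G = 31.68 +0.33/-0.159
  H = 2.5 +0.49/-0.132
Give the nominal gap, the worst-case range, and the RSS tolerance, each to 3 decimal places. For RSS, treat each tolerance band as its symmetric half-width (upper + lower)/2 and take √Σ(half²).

Stack each dimension's contribution:
  -A: nom -18.300 → Σnom=-18.300; wc +0.440/-0.440 → slack +0.440/-0.440; half-tol=0.440, Σhalf²=0.193600
  +B: nom +20.300 → Σnom=2.000; wc +0.160/-0.402 → slack +0.600/-0.842; half-tol=0.281, Σhalf²=0.272561
  +C: nom +34.600 → Σnom=36.600; wc +0.300/-0.160 → slack +0.900/-1.002; half-tol=0.230, Σhalf²=0.325461
  +D: nom +23.900 → Σnom=60.500; wc +0.390/-0.017 → slack +1.290/-1.019; half-tol=0.204, Σhalf²=0.366873
  -E: nom -24.120 → Σnom=36.380; wc +0.227/-0.227 → slack +1.517/-1.246; half-tol=0.227, Σhalf²=0.418402
  -F: nom -29.010 → Σnom=7.370; wc +0.300/-0.130 → slack +1.817/-1.376; half-tol=0.215, Σhalf²=0.464627
  -G: nom -31.680 → Σnom=-24.310; wc +0.159/-0.330 → slack +1.976/-1.706; half-tol=0.244, Σhalf²=0.524408
  +H: nom +2.500 → Σnom=-21.810; wc +0.490/-0.132 → slack +2.466/-1.838; half-tol=0.311, Σhalf²=0.621128
Nominal = -21.810. Worst-case = [-21.810 - 1.838, -21.810 + 2.466] = [-23.648, -19.344]. RSS = √0.621128 = 0.788.

nominal=-21.810 wc=[-23.648,-19.344] rss=0.788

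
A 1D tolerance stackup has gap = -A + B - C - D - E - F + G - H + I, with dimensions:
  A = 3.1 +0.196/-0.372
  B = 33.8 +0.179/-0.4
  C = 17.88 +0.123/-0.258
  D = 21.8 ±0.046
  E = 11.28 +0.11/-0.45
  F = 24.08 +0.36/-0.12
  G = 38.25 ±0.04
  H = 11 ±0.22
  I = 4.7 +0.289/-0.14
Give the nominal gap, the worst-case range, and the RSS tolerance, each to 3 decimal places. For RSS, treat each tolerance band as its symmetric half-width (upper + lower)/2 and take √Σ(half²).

nominal=-12.390 wc=[-14.025,-10.416] rss=0.659

Stack each dimension's contribution:
  -A: nom -3.100 → Σnom=-3.100; wc +0.372/-0.196 → slack +0.372/-0.196; half-tol=0.284, Σhalf²=0.080656
  +B: nom +33.800 → Σnom=30.700; wc +0.179/-0.400 → slack +0.551/-0.596; half-tol=0.289, Σhalf²=0.164466
  -C: nom -17.880 → Σnom=12.820; wc +0.258/-0.123 → slack +0.809/-0.719; half-tol=0.191, Σhalf²=0.200757
  -D: nom -21.800 → Σnom=-8.980; wc +0.046/-0.046 → slack +0.855/-0.765; half-tol=0.046, Σhalf²=0.202873
  -E: nom -11.280 → Σnom=-20.260; wc +0.450/-0.110 → slack +1.305/-0.875; half-tol=0.280, Σhalf²=0.281273
  -F: nom -24.080 → Σnom=-44.340; wc +0.120/-0.360 → slack +1.425/-1.235; half-tol=0.240, Σhalf²=0.338873
  +G: nom +38.250 → Σnom=-6.090; wc +0.040/-0.040 → slack +1.465/-1.275; half-tol=0.040, Σhalf²=0.340473
  -H: nom -11.000 → Σnom=-17.090; wc +0.220/-0.220 → slack +1.685/-1.495; half-tol=0.220, Σhalf²=0.388873
  +I: nom +4.700 → Σnom=-12.390; wc +0.289/-0.140 → slack +1.974/-1.635; half-tol=0.214, Σhalf²=0.434883
Nominal = -12.390. Worst-case = [-12.390 - 1.635, -12.390 + 1.974] = [-14.025, -10.416]. RSS = √0.434883 = 0.659.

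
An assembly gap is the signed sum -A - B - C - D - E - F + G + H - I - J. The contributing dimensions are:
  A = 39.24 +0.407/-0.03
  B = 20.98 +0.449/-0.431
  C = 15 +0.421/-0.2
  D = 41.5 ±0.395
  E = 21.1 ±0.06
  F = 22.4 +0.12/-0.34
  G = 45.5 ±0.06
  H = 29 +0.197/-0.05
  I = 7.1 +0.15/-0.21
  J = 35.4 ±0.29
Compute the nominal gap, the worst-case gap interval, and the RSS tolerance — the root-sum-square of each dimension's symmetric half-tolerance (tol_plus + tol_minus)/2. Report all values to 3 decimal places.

nominal=-128.220 wc=[-130.622,-126.007] rss=0.828

Stack each dimension's contribution:
  -A: nom -39.240 → Σnom=-39.240; wc +0.030/-0.407 → slack +0.030/-0.407; half-tol=0.218, Σhalf²=0.047742
  -B: nom -20.980 → Σnom=-60.220; wc +0.431/-0.449 → slack +0.461/-0.856; half-tol=0.440, Σhalf²=0.241342
  -C: nom -15.000 → Σnom=-75.220; wc +0.200/-0.421 → slack +0.661/-1.277; half-tol=0.310, Σhalf²=0.337753
  -D: nom -41.500 → Σnom=-116.720; wc +0.395/-0.395 → slack +1.056/-1.672; half-tol=0.395, Σhalf²=0.493778
  -E: nom -21.100 → Σnom=-137.820; wc +0.060/-0.060 → slack +1.116/-1.732; half-tol=0.060, Σhalf²=0.497378
  -F: nom -22.400 → Σnom=-160.220; wc +0.340/-0.120 → slack +1.456/-1.852; half-tol=0.230, Σhalf²=0.550277
  +G: nom +45.500 → Σnom=-114.720; wc +0.060/-0.060 → slack +1.516/-1.912; half-tol=0.060, Σhalf²=0.553878
  +H: nom +29.000 → Σnom=-85.720; wc +0.197/-0.050 → slack +1.713/-1.962; half-tol=0.123, Σhalf²=0.569130
  -I: nom -7.100 → Σnom=-92.820; wc +0.210/-0.150 → slack +1.923/-2.112; half-tol=0.180, Σhalf²=0.601530
  -J: nom -35.400 → Σnom=-128.220; wc +0.290/-0.290 → slack +2.213/-2.402; half-tol=0.290, Σhalf²=0.685630
Nominal = -128.220. Worst-case = [-128.220 - 2.402, -128.220 + 2.213] = [-130.622, -126.007]. RSS = √0.685630 = 0.828.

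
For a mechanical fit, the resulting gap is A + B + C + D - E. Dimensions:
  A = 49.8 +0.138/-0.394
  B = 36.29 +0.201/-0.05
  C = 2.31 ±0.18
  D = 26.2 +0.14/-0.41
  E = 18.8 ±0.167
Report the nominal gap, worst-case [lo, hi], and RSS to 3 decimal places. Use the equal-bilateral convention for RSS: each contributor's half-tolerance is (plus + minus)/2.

Stack each dimension's contribution:
  +A: nom +49.800 → Σnom=49.800; wc +0.138/-0.394 → slack +0.138/-0.394; half-tol=0.266, Σhalf²=0.070756
  +B: nom +36.290 → Σnom=86.090; wc +0.201/-0.050 → slack +0.339/-0.444; half-tol=0.126, Σhalf²=0.086506
  +C: nom +2.310 → Σnom=88.400; wc +0.180/-0.180 → slack +0.519/-0.624; half-tol=0.180, Σhalf²=0.118906
  +D: nom +26.200 → Σnom=114.600; wc +0.140/-0.410 → slack +0.659/-1.034; half-tol=0.275, Σhalf²=0.194531
  -E: nom -18.800 → Σnom=95.800; wc +0.167/-0.167 → slack +0.826/-1.201; half-tol=0.167, Σhalf²=0.222420
Nominal = 95.800. Worst-case = [95.800 - 1.201, 95.800 + 0.826] = [94.599, 96.626]. RSS = √0.222420 = 0.472.

nominal=95.800 wc=[94.599,96.626] rss=0.472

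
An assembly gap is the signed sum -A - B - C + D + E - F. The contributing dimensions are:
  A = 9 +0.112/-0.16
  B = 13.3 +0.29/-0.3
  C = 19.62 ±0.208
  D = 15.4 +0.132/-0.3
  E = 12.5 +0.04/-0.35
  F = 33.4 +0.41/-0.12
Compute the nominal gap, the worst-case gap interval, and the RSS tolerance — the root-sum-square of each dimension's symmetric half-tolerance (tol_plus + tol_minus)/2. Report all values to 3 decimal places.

nominal=-47.420 wc=[-49.090,-46.460] rss=0.551

Stack each dimension's contribution:
  -A: nom -9.000 → Σnom=-9.000; wc +0.160/-0.112 → slack +0.160/-0.112; half-tol=0.136, Σhalf²=0.018496
  -B: nom -13.300 → Σnom=-22.300; wc +0.300/-0.290 → slack +0.460/-0.402; half-tol=0.295, Σhalf²=0.105521
  -C: nom -19.620 → Σnom=-41.920; wc +0.208/-0.208 → slack +0.668/-0.610; half-tol=0.208, Σhalf²=0.148785
  +D: nom +15.400 → Σnom=-26.520; wc +0.132/-0.300 → slack +0.800/-0.910; half-tol=0.216, Σhalf²=0.195441
  +E: nom +12.500 → Σnom=-14.020; wc +0.040/-0.350 → slack +0.840/-1.260; half-tol=0.195, Σhalf²=0.233466
  -F: nom -33.400 → Σnom=-47.420; wc +0.120/-0.410 → slack +0.960/-1.670; half-tol=0.265, Σhalf²=0.303691
Nominal = -47.420. Worst-case = [-47.420 - 1.670, -47.420 + 0.960] = [-49.090, -46.460]. RSS = √0.303691 = 0.551.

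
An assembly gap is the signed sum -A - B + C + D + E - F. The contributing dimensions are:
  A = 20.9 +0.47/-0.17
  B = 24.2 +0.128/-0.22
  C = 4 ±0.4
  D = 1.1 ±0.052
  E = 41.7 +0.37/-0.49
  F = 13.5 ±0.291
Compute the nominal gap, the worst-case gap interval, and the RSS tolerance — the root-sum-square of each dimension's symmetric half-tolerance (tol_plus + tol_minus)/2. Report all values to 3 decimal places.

nominal=-11.800 wc=[-13.631,-10.297] rss=0.752

Stack each dimension's contribution:
  -A: nom -20.900 → Σnom=-20.900; wc +0.170/-0.470 → slack +0.170/-0.470; half-tol=0.320, Σhalf²=0.102400
  -B: nom -24.200 → Σnom=-45.100; wc +0.220/-0.128 → slack +0.390/-0.598; half-tol=0.174, Σhalf²=0.132676
  +C: nom +4.000 → Σnom=-41.100; wc +0.400/-0.400 → slack +0.790/-0.998; half-tol=0.400, Σhalf²=0.292676
  +D: nom +1.100 → Σnom=-40.000; wc +0.052/-0.052 → slack +0.842/-1.050; half-tol=0.052, Σhalf²=0.295380
  +E: nom +41.700 → Σnom=1.700; wc +0.370/-0.490 → slack +1.212/-1.540; half-tol=0.430, Σhalf²=0.480280
  -F: nom -13.500 → Σnom=-11.800; wc +0.291/-0.291 → slack +1.503/-1.831; half-tol=0.291, Σhalf²=0.564961
Nominal = -11.800. Worst-case = [-11.800 - 1.831, -11.800 + 1.503] = [-13.631, -10.297]. RSS = √0.564961 = 0.752.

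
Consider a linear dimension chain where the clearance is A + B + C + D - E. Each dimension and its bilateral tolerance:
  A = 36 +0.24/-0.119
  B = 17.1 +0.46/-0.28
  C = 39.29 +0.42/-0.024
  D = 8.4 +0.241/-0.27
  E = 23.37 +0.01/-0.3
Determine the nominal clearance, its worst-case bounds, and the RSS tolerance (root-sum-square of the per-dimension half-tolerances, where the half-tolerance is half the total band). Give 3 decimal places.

Stack each dimension's contribution:
  +A: nom +36.000 → Σnom=36.000; wc +0.240/-0.119 → slack +0.240/-0.119; half-tol=0.179, Σhalf²=0.032220
  +B: nom +17.100 → Σnom=53.100; wc +0.460/-0.280 → slack +0.700/-0.399; half-tol=0.370, Σhalf²=0.169120
  +C: nom +39.290 → Σnom=92.390; wc +0.420/-0.024 → slack +1.120/-0.423; half-tol=0.222, Σhalf²=0.218404
  +D: nom +8.400 → Σnom=100.790; wc +0.241/-0.270 → slack +1.361/-0.693; half-tol=0.256, Σhalf²=0.283685
  -E: nom -23.370 → Σnom=77.420; wc +0.300/-0.010 → slack +1.661/-0.703; half-tol=0.155, Σhalf²=0.307710
Nominal = 77.420. Worst-case = [77.420 - 0.703, 77.420 + 1.661] = [76.717, 79.081]. RSS = √0.307710 = 0.555.

nominal=77.420 wc=[76.717,79.081] rss=0.555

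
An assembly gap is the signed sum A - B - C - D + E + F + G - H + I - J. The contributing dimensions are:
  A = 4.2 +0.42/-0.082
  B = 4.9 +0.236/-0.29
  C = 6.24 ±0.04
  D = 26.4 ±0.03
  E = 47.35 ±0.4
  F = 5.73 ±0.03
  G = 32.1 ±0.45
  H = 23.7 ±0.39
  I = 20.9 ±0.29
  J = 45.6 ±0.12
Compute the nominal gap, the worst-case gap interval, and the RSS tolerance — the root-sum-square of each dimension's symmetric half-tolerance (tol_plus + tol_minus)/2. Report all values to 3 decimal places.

Stack each dimension's contribution:
  +A: nom +4.200 → Σnom=4.200; wc +0.420/-0.082 → slack +0.420/-0.082; half-tol=0.251, Σhalf²=0.063001
  -B: nom -4.900 → Σnom=-0.700; wc +0.290/-0.236 → slack +0.710/-0.318; half-tol=0.263, Σhalf²=0.132170
  -C: nom -6.240 → Σnom=-6.940; wc +0.040/-0.040 → slack +0.750/-0.358; half-tol=0.040, Σhalf²=0.133770
  -D: nom -26.400 → Σnom=-33.340; wc +0.030/-0.030 → slack +0.780/-0.388; half-tol=0.030, Σhalf²=0.134670
  +E: nom +47.350 → Σnom=14.010; wc +0.400/-0.400 → slack +1.180/-0.788; half-tol=0.400, Σhalf²=0.294670
  +F: nom +5.730 → Σnom=19.740; wc +0.030/-0.030 → slack +1.210/-0.818; half-tol=0.030, Σhalf²=0.295570
  +G: nom +32.100 → Σnom=51.840; wc +0.450/-0.450 → slack +1.660/-1.268; half-tol=0.450, Σhalf²=0.498070
  -H: nom -23.700 → Σnom=28.140; wc +0.390/-0.390 → slack +2.050/-1.658; half-tol=0.390, Σhalf²=0.650170
  +I: nom +20.900 → Σnom=49.040; wc +0.290/-0.290 → slack +2.340/-1.948; half-tol=0.290, Σhalf²=0.734270
  -J: nom -45.600 → Σnom=3.440; wc +0.120/-0.120 → slack +2.460/-2.068; half-tol=0.120, Σhalf²=0.748670
Nominal = 3.440. Worst-case = [3.440 - 2.068, 3.440 + 2.460] = [1.372, 5.900]. RSS = √0.748670 = 0.865.

nominal=3.440 wc=[1.372,5.900] rss=0.865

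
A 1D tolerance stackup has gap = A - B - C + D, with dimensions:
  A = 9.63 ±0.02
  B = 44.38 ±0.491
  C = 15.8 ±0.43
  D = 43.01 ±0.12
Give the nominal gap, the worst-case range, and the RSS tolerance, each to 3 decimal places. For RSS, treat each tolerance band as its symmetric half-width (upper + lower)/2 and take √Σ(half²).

nominal=-7.540 wc=[-8.601,-6.479] rss=0.664

Stack each dimension's contribution:
  +A: nom +9.630 → Σnom=9.630; wc +0.020/-0.020 → slack +0.020/-0.020; half-tol=0.020, Σhalf²=0.000400
  -B: nom -44.380 → Σnom=-34.750; wc +0.491/-0.491 → slack +0.511/-0.511; half-tol=0.491, Σhalf²=0.241481
  -C: nom -15.800 → Σnom=-50.550; wc +0.430/-0.430 → slack +0.941/-0.941; half-tol=0.430, Σhalf²=0.426381
  +D: nom +43.010 → Σnom=-7.540; wc +0.120/-0.120 → slack +1.061/-1.061; half-tol=0.120, Σhalf²=0.440781
Nominal = -7.540. Worst-case = [-7.540 - 1.061, -7.540 + 1.061] = [-8.601, -6.479]. RSS = √0.440781 = 0.664.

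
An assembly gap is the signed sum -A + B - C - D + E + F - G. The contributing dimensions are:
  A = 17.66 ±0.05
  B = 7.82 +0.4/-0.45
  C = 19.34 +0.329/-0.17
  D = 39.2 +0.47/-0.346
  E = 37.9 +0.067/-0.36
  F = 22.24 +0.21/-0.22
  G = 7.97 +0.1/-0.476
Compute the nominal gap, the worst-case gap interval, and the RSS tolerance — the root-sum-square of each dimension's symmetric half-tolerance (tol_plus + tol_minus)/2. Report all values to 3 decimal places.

nominal=-16.210 wc=[-18.189,-14.491] rss=0.766

Stack each dimension's contribution:
  -A: nom -17.660 → Σnom=-17.660; wc +0.050/-0.050 → slack +0.050/-0.050; half-tol=0.050, Σhalf²=0.002500
  +B: nom +7.820 → Σnom=-9.840; wc +0.400/-0.450 → slack +0.450/-0.500; half-tol=0.425, Σhalf²=0.183125
  -C: nom -19.340 → Σnom=-29.180; wc +0.170/-0.329 → slack +0.620/-0.829; half-tol=0.249, Σhalf²=0.245375
  -D: nom -39.200 → Σnom=-68.380; wc +0.346/-0.470 → slack +0.966/-1.299; half-tol=0.408, Σhalf²=0.411839
  +E: nom +37.900 → Σnom=-30.480; wc +0.067/-0.360 → slack +1.033/-1.659; half-tol=0.213, Σhalf²=0.457421
  +F: nom +22.240 → Σnom=-8.240; wc +0.210/-0.220 → slack +1.243/-1.879; half-tol=0.215, Σhalf²=0.503646
  -G: nom -7.970 → Σnom=-16.210; wc +0.476/-0.100 → slack +1.719/-1.979; half-tol=0.288, Σhalf²=0.586591
Nominal = -16.210. Worst-case = [-16.210 - 1.979, -16.210 + 1.719] = [-18.189, -14.491]. RSS = √0.586591 = 0.766.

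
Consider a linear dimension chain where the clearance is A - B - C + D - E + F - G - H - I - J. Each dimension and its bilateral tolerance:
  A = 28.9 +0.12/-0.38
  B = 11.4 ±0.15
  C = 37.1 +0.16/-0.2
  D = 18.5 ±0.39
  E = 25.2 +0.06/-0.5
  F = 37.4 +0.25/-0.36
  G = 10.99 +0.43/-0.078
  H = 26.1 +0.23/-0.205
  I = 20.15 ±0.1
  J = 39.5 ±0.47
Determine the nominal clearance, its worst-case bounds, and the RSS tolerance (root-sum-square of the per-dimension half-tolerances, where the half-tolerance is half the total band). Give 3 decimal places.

nominal=-85.640 wc=[-88.370,-83.177] rss=0.885

Stack each dimension's contribution:
  +A: nom +28.900 → Σnom=28.900; wc +0.120/-0.380 → slack +0.120/-0.380; half-tol=0.250, Σhalf²=0.062500
  -B: nom -11.400 → Σnom=17.500; wc +0.150/-0.150 → slack +0.270/-0.530; half-tol=0.150, Σhalf²=0.085000
  -C: nom -37.100 → Σnom=-19.600; wc +0.200/-0.160 → slack +0.470/-0.690; half-tol=0.180, Σhalf²=0.117400
  +D: nom +18.500 → Σnom=-1.100; wc +0.390/-0.390 → slack +0.860/-1.080; half-tol=0.390, Σhalf²=0.269500
  -E: nom -25.200 → Σnom=-26.300; wc +0.500/-0.060 → slack +1.360/-1.140; half-tol=0.280, Σhalf²=0.347900
  +F: nom +37.400 → Σnom=11.100; wc +0.250/-0.360 → slack +1.610/-1.500; half-tol=0.305, Σhalf²=0.440925
  -G: nom -10.990 → Σnom=0.110; wc +0.078/-0.430 → slack +1.688/-1.930; half-tol=0.254, Σhalf²=0.505441
  -H: nom -26.100 → Σnom=-25.990; wc +0.205/-0.230 → slack +1.893/-2.160; half-tol=0.217, Σhalf²=0.552747
  -I: nom -20.150 → Σnom=-46.140; wc +0.100/-0.100 → slack +1.993/-2.260; half-tol=0.100, Σhalf²=0.562747
  -J: nom -39.500 → Σnom=-85.640; wc +0.470/-0.470 → slack +2.463/-2.730; half-tol=0.470, Σhalf²=0.783647
Nominal = -85.640. Worst-case = [-85.640 - 2.730, -85.640 + 2.463] = [-88.370, -83.177]. RSS = √0.783647 = 0.885.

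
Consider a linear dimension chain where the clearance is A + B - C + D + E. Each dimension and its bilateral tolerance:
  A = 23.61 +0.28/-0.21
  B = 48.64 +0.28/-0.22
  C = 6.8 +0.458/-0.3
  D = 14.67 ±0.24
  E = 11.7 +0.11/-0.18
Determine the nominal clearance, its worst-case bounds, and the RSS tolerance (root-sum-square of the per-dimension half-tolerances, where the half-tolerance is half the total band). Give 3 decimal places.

Stack each dimension's contribution:
  +A: nom +23.610 → Σnom=23.610; wc +0.280/-0.210 → slack +0.280/-0.210; half-tol=0.245, Σhalf²=0.060025
  +B: nom +48.640 → Σnom=72.250; wc +0.280/-0.220 → slack +0.560/-0.430; half-tol=0.250, Σhalf²=0.122525
  -C: nom -6.800 → Σnom=65.450; wc +0.300/-0.458 → slack +0.860/-0.888; half-tol=0.379, Σhalf²=0.266166
  +D: nom +14.670 → Σnom=80.120; wc +0.240/-0.240 → slack +1.100/-1.128; half-tol=0.240, Σhalf²=0.323766
  +E: nom +11.700 → Σnom=91.820; wc +0.110/-0.180 → slack +1.210/-1.308; half-tol=0.145, Σhalf²=0.344791
Nominal = 91.820. Worst-case = [91.820 - 1.308, 91.820 + 1.210] = [90.512, 93.030]. RSS = √0.344791 = 0.587.

nominal=91.820 wc=[90.512,93.030] rss=0.587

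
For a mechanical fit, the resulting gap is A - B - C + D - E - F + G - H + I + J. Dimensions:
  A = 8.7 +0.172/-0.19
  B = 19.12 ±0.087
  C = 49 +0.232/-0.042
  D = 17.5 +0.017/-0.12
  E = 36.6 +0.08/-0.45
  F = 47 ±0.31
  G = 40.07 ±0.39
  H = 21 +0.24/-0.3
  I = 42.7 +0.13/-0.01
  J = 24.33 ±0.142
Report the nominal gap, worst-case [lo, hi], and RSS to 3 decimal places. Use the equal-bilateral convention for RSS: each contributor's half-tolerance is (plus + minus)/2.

Stack each dimension's contribution:
  +A: nom +8.700 → Σnom=8.700; wc +0.172/-0.190 → slack +0.172/-0.190; half-tol=0.181, Σhalf²=0.032761
  -B: nom -19.120 → Σnom=-10.420; wc +0.087/-0.087 → slack +0.259/-0.277; half-tol=0.087, Σhalf²=0.040330
  -C: nom -49.000 → Σnom=-59.420; wc +0.042/-0.232 → slack +0.301/-0.509; half-tol=0.137, Σhalf²=0.059099
  +D: nom +17.500 → Σnom=-41.920; wc +0.017/-0.120 → slack +0.318/-0.629; half-tol=0.069, Σhalf²=0.063791
  -E: nom -36.600 → Σnom=-78.520; wc +0.450/-0.080 → slack +0.768/-0.709; half-tol=0.265, Σhalf²=0.134016
  -F: nom -47.000 → Σnom=-125.520; wc +0.310/-0.310 → slack +1.078/-1.019; half-tol=0.310, Σhalf²=0.230116
  +G: nom +40.070 → Σnom=-85.450; wc +0.390/-0.390 → slack +1.468/-1.409; half-tol=0.390, Σhalf²=0.382216
  -H: nom -21.000 → Σnom=-106.450; wc +0.300/-0.240 → slack +1.768/-1.649; half-tol=0.270, Σhalf²=0.455116
  +I: nom +42.700 → Σnom=-63.750; wc +0.130/-0.010 → slack +1.898/-1.659; half-tol=0.070, Σhalf²=0.460016
  +J: nom +24.330 → Σnom=-39.420; wc +0.142/-0.142 → slack +2.040/-1.801; half-tol=0.142, Σhalf²=0.480180
Nominal = -39.420. Worst-case = [-39.420 - 1.801, -39.420 + 2.040] = [-41.221, -37.380]. RSS = √0.480180 = 0.693.

nominal=-39.420 wc=[-41.221,-37.380] rss=0.693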